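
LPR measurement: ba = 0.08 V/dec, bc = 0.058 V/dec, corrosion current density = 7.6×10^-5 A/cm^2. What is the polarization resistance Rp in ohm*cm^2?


Apply the Stern-Geary equation: Rp = ba*bc / (2.303*icorr*(ba+bc))
ba*bc = 0.08*0.058 = 0.00464
ba+bc = 0.138; 2.303*icorr*(ba+bc) = 2.303*7.6×10^-5*0.138 = 2.4153864×10^-5
Rp = 0.00464 / 2.4153864×10^-5 = 192.1 ohm*cm^2

192.1 ohm*cm^2


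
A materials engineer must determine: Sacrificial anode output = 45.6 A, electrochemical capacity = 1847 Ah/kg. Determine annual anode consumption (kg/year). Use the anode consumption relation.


Annual consumption = current * hours per year / capacity
Rate = 45.6 * 8760 / 1847 = 216.3 kg/year

216.3 kg/year


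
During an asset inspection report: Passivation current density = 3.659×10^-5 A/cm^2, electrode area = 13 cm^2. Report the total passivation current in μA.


I = i_pass * A, then convert A → μA (×10^6)
I = 3.659×10^-5 * 13 * 10^6 = 475.67 μA

475.67 μA


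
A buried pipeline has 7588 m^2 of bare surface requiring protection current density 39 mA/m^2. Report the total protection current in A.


I = area * current density, then convert mA → A (÷1000)
I = 7588 * 39 / 1000 = 295.93 A

295.93 A


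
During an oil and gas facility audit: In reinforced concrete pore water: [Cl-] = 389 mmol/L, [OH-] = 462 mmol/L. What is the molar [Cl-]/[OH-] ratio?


Threshold parameter = [Cl-] / [OH-] (molar basis; both in mmol/L, so units cancel)
Ratio = 389 / 462 = 0.84

0.84


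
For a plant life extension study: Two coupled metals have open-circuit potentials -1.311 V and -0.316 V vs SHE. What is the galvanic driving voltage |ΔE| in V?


Driving voltage is the absolute potential difference.
|ΔE| = |-1.311 − (-0.316)| = 0.995 V

0.995 V


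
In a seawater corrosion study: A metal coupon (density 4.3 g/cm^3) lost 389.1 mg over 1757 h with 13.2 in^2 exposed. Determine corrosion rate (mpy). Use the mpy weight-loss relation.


Apply the mpy weight-loss relation: CR = 534 * W / (D * A * T)
Numerator: 534 * 389.1 = 207779.4
Denominator: 4.3 * 13.2 * 1757 = 99727.32
CR = 207779.4 / 99727.32 = 2.08348 mpy

2.08348 mpy


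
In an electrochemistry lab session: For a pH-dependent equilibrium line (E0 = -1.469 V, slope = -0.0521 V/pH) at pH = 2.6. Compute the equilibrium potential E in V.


Apply the Pourbaix line equation: E = E0 + slope*pH
E = -1.469 + (-0.0521)*2.6 = -1.469 + (-0.13546) = -1.60446 V
Rounded to 3 decimal places: E = -1.604 V

-1.604 V


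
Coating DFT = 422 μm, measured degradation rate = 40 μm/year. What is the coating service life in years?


Service life = thickness / degradation rate
Life = 422 / 40 = 10.6 years

10.6 years


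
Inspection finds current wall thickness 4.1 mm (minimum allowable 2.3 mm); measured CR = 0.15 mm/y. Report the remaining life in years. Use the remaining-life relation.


Apply the remaining-life relation: RL = (t_current − t_min) / CR
RL = (4.1 − 2.3) / 0.15 = 1.8 / 0.15 = 12.0 years

12.0 years


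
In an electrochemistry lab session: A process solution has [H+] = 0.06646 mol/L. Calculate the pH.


pH = −log10[H+]
pH = −log10(0.06646) = 1.18

1.18


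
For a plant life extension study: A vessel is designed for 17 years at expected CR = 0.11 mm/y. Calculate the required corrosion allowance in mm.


Corrosion allowance = CR × design life
CA = 0.11 * 17 = 1.87 mm

1.87 mm


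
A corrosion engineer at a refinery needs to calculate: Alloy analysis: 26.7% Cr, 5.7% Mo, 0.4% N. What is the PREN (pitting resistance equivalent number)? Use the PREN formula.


Apply the PREN formula: PREN = Cr + 3.3*Mo + 16*N
PREN = 26.7 + 3.3*5.7 + 16*0.4
PREN = 26.7 + 18.81 + 6.4 = 51.91

51.91


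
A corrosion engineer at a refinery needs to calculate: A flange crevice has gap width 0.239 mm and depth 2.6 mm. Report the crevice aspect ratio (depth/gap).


Aspect ratio = depth / gap
Ratio = 2.6 / 0.239 = 10.9

10.9


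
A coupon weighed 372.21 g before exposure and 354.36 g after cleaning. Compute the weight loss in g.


Weight loss = initial − final
WL = 372.21 − 354.36 = 17.85 g

17.85 g


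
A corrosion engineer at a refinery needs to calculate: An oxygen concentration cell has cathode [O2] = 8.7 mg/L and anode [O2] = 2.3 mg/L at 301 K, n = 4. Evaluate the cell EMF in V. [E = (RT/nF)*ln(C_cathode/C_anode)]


Apply the Nernst concentration-cell relation: E = (RT/nF)*ln(C_cathode/C_anode)
RT/nF = 8.314*301/(4*96485) = 0.0064842 V
ln(8.7/2.3) = 1.33041
E = 0.0064842 * 1.33041 = 0.00863 V

0.00863 V


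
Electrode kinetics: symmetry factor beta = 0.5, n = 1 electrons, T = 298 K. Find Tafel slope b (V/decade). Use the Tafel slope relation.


Apply the Tafel slope relation: b = 2.303*R*T/(beta*n*F)
Numerator: 2.303 * 8.314 * 298 = 5705.85
Denominator: 0.5 * 1 * 96485 = 48242.5
b = 5705.85 / 48242.5 = 0.1183 V/decade

0.1183 V/decade


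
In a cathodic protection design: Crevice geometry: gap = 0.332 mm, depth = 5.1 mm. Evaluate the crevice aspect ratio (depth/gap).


Aspect ratio = depth / gap
Ratio = 5.1 / 0.332 = 15.4

15.4


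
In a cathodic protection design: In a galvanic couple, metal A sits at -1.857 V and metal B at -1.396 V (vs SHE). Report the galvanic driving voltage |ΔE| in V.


Driving voltage is the absolute potential difference.
|ΔE| = |-1.857 − (-1.396)| = 0.461 V

0.461 V


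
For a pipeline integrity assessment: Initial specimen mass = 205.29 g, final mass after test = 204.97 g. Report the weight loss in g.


Weight loss = initial − final
WL = 205.29 − 204.97 = 0.32 g

0.32 g


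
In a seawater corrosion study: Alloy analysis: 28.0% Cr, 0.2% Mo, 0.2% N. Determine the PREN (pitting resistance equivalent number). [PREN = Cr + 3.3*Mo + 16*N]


Apply the PREN formula: PREN = Cr + 3.3*Mo + 16*N
PREN = 28.0 + 3.3*0.2 + 16*0.2
PREN = 28.0 + 0.66 + 3.2 = 31.86

31.86


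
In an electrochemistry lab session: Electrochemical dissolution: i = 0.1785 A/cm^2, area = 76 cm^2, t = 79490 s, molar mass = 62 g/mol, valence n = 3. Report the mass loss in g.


Apply Faraday's law: m = i*A*t*M / (n*F)
Total charge passed Q = i*A*t = 0.1785*76*79490 = 1078361.34 C
m = Q*M/(n*F) = 1078361.34*62/(3*96485) = 230.9803 g

230.9803 g


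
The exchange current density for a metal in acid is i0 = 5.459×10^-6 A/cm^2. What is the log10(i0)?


i0 = 5.459×10^-6 A/cm^2
log10(i0) = -5.263

-5.263


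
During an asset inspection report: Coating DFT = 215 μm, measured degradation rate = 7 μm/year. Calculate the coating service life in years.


Service life = thickness / degradation rate
Life = 215 / 7 = 30.7 years

30.7 years


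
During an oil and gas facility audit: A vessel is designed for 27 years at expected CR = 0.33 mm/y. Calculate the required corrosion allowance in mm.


Corrosion allowance = CR × design life
CA = 0.33 * 27 = 8.91 mm

8.91 mm


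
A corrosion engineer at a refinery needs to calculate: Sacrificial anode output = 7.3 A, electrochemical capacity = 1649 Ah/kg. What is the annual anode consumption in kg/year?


Annual consumption = current * hours per year / capacity
Rate = 7.3 * 8760 / 1649 = 38.8 kg/year

38.8 kg/year


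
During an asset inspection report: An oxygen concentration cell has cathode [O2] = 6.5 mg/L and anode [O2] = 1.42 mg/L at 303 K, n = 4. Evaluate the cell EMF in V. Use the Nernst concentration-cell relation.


Apply the Nernst concentration-cell relation: E = (RT/nF)*ln(C_cathode/C_anode)
RT/nF = 8.314*303/(4*96485) = 0.00652729 V
ln(6.5/1.42) = 1.52115
E = 0.00652729 * 1.52115 = 0.00993 V

0.00993 V


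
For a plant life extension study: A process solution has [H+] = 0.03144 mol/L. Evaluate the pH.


pH = −log10[H+]
pH = −log10(0.03144) = 1.5

1.5


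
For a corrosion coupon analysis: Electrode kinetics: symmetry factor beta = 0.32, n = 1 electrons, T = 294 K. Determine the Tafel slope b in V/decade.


Apply the Tafel slope relation: b = 2.303*R*T/(beta*n*F)
Numerator: 2.303 * 8.314 * 294 = 5629.26
Denominator: 0.32 * 1 * 96485 = 30875.2
b = 5629.26 / 30875.2 = 0.182 V/decade

0.182 V/decade


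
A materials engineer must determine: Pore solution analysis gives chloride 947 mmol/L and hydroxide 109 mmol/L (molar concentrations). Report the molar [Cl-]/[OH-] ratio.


Threshold parameter = [Cl-] / [OH-] (molar basis; both in mmol/L, so units cancel)
Ratio = 947 / 109 = 8.69

8.69


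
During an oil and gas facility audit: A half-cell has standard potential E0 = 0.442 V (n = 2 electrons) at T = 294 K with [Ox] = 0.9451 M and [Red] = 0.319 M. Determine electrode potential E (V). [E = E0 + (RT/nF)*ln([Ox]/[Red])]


Apply the Nernst equation: E = E0 + (RT/nF)*ln([Ox]/[Red])
Step 1: RT/nF = 8.314*294/(2*96485) = 0.01266682 V
Step 2: [Ox]/[Red] = 0.9451/0.319 = 2.962696
Step 3: ln(2.962696) = 1.0861
Step 4: correction = 0.01266682 * 1.0861 = 0.0138 V
E = 0.442 + 0.0138 = 0.4558 V

0.4558 V


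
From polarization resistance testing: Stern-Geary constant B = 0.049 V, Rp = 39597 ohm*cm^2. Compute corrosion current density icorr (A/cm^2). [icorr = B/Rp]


Apply the Stern-Geary relation: icorr = B / Rp
icorr = 0.049 / 39597 = 1.237×10^-6 A/cm^2

1.237×10^-6 A/cm^2


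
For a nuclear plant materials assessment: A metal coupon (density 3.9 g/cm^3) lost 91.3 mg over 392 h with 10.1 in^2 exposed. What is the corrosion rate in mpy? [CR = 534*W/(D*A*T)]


Apply the mpy weight-loss relation: CR = 534 * W / (D * A * T)
Numerator: 534 * 91.3 = 48754.2
Denominator: 3.9 * 10.1 * 392 = 15440.88
CR = 48754.2 / 15440.88 = 3.15748 mpy

3.15748 mpy


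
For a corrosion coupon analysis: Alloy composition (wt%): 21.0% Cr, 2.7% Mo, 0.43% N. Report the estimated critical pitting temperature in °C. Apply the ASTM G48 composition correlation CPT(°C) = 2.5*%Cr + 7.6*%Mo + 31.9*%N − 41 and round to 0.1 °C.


Apply the ASTM G48 empirical CPT estimate: CPT(°C) = 2.5*%Cr + 7.6*%Mo + 31.9*%N − 41
2.5*21.0 = 52.5; 7.6*2.7 = 20.52; 31.9*0.43 = 13.717
CPT = 52.5 + 20.52 + 13.717 − 41 = 45.737 °C
Rounded to 0.1 °C: CPT ≈ 45.7 °C

45.7 °C


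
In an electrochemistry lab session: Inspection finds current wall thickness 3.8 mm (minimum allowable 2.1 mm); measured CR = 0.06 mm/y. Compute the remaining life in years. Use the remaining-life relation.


Apply the remaining-life relation: RL = (t_current − t_min) / CR
RL = (3.8 − 2.1) / 0.06 = 1.7 / 0.06 = 28.3 years

28.3 years


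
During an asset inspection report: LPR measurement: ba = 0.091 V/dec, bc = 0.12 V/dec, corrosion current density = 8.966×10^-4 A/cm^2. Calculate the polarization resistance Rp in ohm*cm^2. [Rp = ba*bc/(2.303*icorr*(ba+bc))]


Apply the Stern-Geary equation: Rp = ba*bc / (2.303*icorr*(ba+bc))
ba*bc = 0.091*0.12 = 0.01092
ba+bc = 0.211; 2.303*icorr*(ba+bc) = 2.303*8.966×10^-4*0.211 = 4.3568753×10^-4
Rp = 0.01092 / 4.3568753×10^-4 = 25.06 ohm*cm^2

25.06 ohm*cm^2


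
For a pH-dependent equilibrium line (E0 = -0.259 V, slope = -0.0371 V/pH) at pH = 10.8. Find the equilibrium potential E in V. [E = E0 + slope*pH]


Apply the Pourbaix line equation: E = E0 + slope*pH
E = -0.259 + (-0.0371)*10.8 = -0.259 + (-0.40068) = -0.65968 V
Rounded to 4 decimal places: E = -0.6597 V

-0.6597 V


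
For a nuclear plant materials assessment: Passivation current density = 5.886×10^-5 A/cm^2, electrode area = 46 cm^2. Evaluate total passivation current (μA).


I = i_pass * A, then convert A → μA (×10^6)
I = 5.886×10^-5 * 46 * 10^6 = 2707.56 μA

2707.56 μA


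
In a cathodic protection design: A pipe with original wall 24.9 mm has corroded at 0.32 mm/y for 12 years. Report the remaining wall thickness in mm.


Remaining wall = original − CR × time
t = 24.9 − 0.32*12 = 24.9 − 3.84 = 21.06 mm

21.06 mm


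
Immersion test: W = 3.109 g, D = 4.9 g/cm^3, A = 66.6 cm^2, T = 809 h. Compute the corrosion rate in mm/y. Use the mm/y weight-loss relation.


Apply the mm/y weight-loss relation: CR = 87600 * W / (D * A * T)
Numerator: 87600 * 3.109 = 272348.4
Denominator: 4.9 * 66.6 * 809 = 264009.06
CR = 272348.4 / 264009.06 = 1.031587 mm/y

1.031587 mm/y


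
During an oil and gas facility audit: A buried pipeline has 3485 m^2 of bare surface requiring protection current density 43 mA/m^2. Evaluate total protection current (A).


I = area * current density, then convert mA → A (÷1000)
I = 3485 * 43 / 1000 = 149.86 A

149.86 A


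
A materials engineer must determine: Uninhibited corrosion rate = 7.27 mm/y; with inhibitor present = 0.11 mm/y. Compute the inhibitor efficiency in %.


Apply the inhibitor-efficiency definition: IE = (CR_blank − CR_inh)/CR_blank × 100
IE = (7.27 − 0.11) / 7.27 × 100
IE = 7.16 / 7.27 × 100 = 98.5 %

98.5 %


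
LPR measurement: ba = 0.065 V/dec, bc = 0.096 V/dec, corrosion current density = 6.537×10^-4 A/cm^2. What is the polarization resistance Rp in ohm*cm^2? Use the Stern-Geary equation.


Apply the Stern-Geary equation: Rp = ba*bc / (2.303*icorr*(ba+bc))
ba*bc = 0.065*0.096 = 0.00624
ba+bc = 0.161; 2.303*icorr*(ba+bc) = 2.303*6.537×10^-4*0.161 = 2.4238085×10^-4
Rp = 0.00624 / 2.4238085×10^-4 = 25.74 ohm*cm^2

25.74 ohm*cm^2


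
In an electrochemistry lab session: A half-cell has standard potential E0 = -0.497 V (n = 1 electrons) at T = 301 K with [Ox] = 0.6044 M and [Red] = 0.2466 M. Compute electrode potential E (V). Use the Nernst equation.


Apply the Nernst equation: E = E0 + (RT/nF)*ln([Ox]/[Red])
Step 1: RT/nF = 8.314*301/(1*96485) = 0.02593682 V
Step 2: [Ox]/[Red] = 0.6044/0.2466 = 2.450933
Step 3: ln(2.450933) = 0.896469
Step 4: correction = 0.02593682 * 0.896469 = 0.0233 V
E = -0.497 + 0.0233 = -0.4737 V

-0.4737 V


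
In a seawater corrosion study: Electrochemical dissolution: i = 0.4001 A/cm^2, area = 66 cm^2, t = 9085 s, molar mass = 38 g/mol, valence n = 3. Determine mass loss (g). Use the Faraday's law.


Apply Faraday's law: m = i*A*t*M / (n*F)
Total charge passed Q = i*A*t = 0.4001*66*9085 = 239903.961 C
m = Q*M/(n*F) = 239903.961*38/(3*96485) = 31.4949 g

31.4949 g


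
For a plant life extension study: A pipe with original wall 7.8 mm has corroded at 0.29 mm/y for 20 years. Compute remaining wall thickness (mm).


Remaining wall = original − CR × time
t = 7.8 − 0.29*20 = 7.8 − 5.8 = 2.0 mm

2.0 mm


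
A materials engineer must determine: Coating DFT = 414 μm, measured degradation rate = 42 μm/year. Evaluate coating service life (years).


Service life = thickness / degradation rate
Life = 414 / 42 = 9.9 years

9.9 years


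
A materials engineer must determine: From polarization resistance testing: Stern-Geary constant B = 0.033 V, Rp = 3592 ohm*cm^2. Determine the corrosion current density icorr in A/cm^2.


Apply the Stern-Geary relation: icorr = B / Rp
icorr = 0.033 / 3592 = 9.187×10^-6 A/cm^2

9.187×10^-6 A/cm^2


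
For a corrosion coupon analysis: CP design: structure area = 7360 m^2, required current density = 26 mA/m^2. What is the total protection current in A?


I = area * current density, then convert mA → A (÷1000)
I = 7360 * 26 / 1000 = 191.36 A

191.36 A


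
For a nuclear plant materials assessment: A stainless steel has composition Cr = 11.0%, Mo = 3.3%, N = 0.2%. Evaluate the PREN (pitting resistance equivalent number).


Apply the PREN formula: PREN = Cr + 3.3*Mo + 16*N
PREN = 11.0 + 3.3*3.3 + 16*0.2
PREN = 11.0 + 10.89 + 3.2 = 25.09

25.09


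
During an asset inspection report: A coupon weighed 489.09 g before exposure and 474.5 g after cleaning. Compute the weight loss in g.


Weight loss = initial − final
WL = 489.09 − 474.5 = 14.59 g

14.59 g


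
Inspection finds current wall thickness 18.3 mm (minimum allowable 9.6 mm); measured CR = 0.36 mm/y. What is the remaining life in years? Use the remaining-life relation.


Apply the remaining-life relation: RL = (t_current − t_min) / CR
RL = (18.3 − 9.6) / 0.36 = 8.7 / 0.36 = 24.2 years

24.2 years


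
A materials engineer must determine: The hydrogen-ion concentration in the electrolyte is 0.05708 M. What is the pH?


pH = −log10[H+]
pH = −log10(0.05708) = 1.24

1.24


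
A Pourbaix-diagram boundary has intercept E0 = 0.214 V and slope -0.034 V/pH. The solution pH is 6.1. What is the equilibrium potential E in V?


Apply the Pourbaix line equation: E = E0 + slope*pH
E = 0.214 + (-0.034)*6.1 = 0.214 + (-0.2074) = 0.0066 V
Rounded to 3 decimal places: E = 0.007 V

0.007 V


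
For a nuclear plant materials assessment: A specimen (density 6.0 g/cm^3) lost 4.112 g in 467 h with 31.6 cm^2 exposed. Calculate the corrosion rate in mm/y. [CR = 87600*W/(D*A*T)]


Apply the mm/y weight-loss relation: CR = 87600 * W / (D * A * T)
Numerator: 87600 * 4.112 = 360211.2
Denominator: 6.0 * 31.6 * 467 = 88543.2
CR = 360211.2 / 88543.2 = 4.0682 mm/y

4.0682 mm/y


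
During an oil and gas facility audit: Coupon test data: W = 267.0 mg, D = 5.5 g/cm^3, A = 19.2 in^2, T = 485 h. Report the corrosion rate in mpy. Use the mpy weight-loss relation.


Apply the mpy weight-loss relation: CR = 534 * W / (D * A * T)
Numerator: 534 * 267.0 = 142578.0
Denominator: 5.5 * 19.2 * 485 = 51216.0
CR = 142578.0 / 51216.0 = 2.7839 mpy

2.7839 mpy


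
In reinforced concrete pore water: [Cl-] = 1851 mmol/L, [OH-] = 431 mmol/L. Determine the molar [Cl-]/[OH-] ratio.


Threshold parameter = [Cl-] / [OH-] (molar basis; both in mmol/L, so units cancel)
Ratio = 1851 / 431 = 4.29

4.29


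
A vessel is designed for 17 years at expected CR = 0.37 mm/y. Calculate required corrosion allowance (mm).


Corrosion allowance = CR × design life
CA = 0.37 * 17 = 6.29 mm

6.29 mm


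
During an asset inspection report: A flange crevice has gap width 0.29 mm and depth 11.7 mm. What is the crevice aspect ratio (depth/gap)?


Aspect ratio = depth / gap
Ratio = 11.7 / 0.29 = 40.3

40.3


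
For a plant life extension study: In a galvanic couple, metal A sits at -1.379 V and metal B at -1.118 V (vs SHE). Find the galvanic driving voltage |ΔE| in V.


Driving voltage is the absolute potential difference.
|ΔE| = |-1.379 − (-1.118)| = 0.261 V

0.261 V


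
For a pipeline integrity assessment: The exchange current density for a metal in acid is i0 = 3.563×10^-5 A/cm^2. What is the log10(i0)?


i0 = 3.563×10^-5 A/cm^2
log10(i0) = -4.448

-4.448


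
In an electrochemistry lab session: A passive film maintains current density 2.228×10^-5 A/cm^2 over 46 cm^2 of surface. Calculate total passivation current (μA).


I = i_pass * A, then convert A → μA (×10^6)
I = 2.228×10^-5 * 46 * 10^6 = 1024.88 μA

1024.88 μA


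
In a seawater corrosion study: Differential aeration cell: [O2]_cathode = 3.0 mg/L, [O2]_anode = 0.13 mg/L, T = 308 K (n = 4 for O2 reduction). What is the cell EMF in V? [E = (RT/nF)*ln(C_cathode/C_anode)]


Apply the Nernst concentration-cell relation: E = (RT/nF)*ln(C_cathode/C_anode)
RT/nF = 8.314*308/(4*96485) = 0.006635 V
ln(3.0/0.13) = 3.13883
E = 0.006635 * 3.13883 = 0.02083 V

0.02083 V


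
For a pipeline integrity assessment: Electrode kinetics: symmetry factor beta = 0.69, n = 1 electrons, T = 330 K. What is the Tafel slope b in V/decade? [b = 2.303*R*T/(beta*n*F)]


Apply the Tafel slope relation: b = 2.303*R*T/(beta*n*F)
Numerator: 2.303 * 8.314 * 330 = 6318.56
Denominator: 0.69 * 1 * 96485 = 66574.65
b = 6318.56 / 66574.65 = 0.0949 V/decade

0.0949 V/decade


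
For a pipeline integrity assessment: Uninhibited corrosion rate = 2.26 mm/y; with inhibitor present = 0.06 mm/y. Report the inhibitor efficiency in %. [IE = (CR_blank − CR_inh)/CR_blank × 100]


Apply the inhibitor-efficiency definition: IE = (CR_blank − CR_inh)/CR_blank × 100
IE = (2.26 − 0.06) / 2.26 × 100
IE = 2.2 / 2.26 × 100 = 97.3 %

97.3 %


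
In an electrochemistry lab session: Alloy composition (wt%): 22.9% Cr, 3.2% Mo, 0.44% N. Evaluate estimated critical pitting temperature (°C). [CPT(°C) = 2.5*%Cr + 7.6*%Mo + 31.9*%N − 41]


Apply the ASTM G48 empirical CPT estimate: CPT(°C) = 2.5*%Cr + 7.6*%Mo + 31.9*%N − 41
2.5*22.9 = 57.25; 7.6*3.2 = 24.32; 31.9*0.44 = 14.036
CPT = 57.25 + 24.32 + 14.036 − 41 = 54.606 °C
Rounded to 0.1 °C: CPT ≈ 54.6 °C

54.6 °C


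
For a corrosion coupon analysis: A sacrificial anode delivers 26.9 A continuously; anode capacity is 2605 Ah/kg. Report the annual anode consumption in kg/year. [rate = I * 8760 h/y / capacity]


Annual consumption = current * hours per year / capacity
Rate = 26.9 * 8760 / 2605 = 90.5 kg/year

90.5 kg/year


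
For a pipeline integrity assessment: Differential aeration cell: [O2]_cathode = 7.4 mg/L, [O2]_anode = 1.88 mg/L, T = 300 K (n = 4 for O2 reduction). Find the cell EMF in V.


Apply the Nernst concentration-cell relation: E = (RT/nF)*ln(C_cathode/C_anode)
RT/nF = 8.314*300/(4*96485) = 0.00646266 V
ln(7.4/1.88) = 1.37021
E = 0.00646266 * 1.37021 = 0.00886 V

0.00886 V


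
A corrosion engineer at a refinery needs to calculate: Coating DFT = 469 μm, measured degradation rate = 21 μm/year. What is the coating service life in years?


Service life = thickness / degradation rate
Life = 469 / 21 = 22.3 years

22.3 years


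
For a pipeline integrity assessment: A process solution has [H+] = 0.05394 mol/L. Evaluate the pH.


pH = −log10[H+]
pH = −log10(0.05394) = 1.27

1.27


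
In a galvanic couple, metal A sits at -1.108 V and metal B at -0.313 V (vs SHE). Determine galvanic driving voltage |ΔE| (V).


Driving voltage is the absolute potential difference.
|ΔE| = |-1.108 − (-0.313)| = 0.795 V

0.795 V


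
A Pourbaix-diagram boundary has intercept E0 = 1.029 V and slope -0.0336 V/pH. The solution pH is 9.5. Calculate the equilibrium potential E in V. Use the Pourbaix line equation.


Apply the Pourbaix line equation: E = E0 + slope*pH
E = 1.029 + (-0.0336)*9.5 = 1.029 + (-0.3192) = 0.7098 V
Rounded to 3 decimal places: E = 0.710 V

0.710 V


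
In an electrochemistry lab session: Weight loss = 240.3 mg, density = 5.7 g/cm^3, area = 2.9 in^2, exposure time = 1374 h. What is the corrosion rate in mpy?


Apply the mpy weight-loss relation: CR = 534 * W / (D * A * T)
Numerator: 534 * 240.3 = 128320.2
Denominator: 5.7 * 2.9 * 1374 = 22712.22
CR = 128320.2 / 22712.22 = 5.6498 mpy

5.6498 mpy


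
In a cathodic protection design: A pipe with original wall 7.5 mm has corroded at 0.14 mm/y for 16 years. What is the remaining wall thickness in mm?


Remaining wall = original − CR × time
t = 7.5 − 0.14*16 = 7.5 − 2.24 = 5.26 mm

5.26 mm


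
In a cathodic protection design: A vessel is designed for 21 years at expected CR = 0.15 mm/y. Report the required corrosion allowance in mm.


Corrosion allowance = CR × design life
CA = 0.15 * 21 = 3.15 mm

3.15 mm


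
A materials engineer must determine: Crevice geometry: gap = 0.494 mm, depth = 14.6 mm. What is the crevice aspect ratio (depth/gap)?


Aspect ratio = depth / gap
Ratio = 14.6 / 0.494 = 29.6

29.6


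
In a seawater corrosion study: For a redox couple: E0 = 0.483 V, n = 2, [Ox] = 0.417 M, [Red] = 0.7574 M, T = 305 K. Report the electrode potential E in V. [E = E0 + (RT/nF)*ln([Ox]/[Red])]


Apply the Nernst equation: E = E0 + (RT/nF)*ln([Ox]/[Red])
Step 1: RT/nF = 8.314*305/(2*96485) = 0.01314075 V
Step 2: [Ox]/[Red] = 0.417/0.7574 = 0.550568
Step 3: ln(0.550568) = -0.596805
Step 4: correction = 0.01314075 * -0.596805 = -0.008 V
E = 0.483 + -0.008 = 0.475 V

0.475 V


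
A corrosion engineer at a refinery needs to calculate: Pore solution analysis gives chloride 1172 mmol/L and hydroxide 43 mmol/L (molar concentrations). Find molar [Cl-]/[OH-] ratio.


Threshold parameter = [Cl-] / [OH-] (molar basis; both in mmol/L, so units cancel)
Ratio = 1172 / 43 = 27.26

27.26


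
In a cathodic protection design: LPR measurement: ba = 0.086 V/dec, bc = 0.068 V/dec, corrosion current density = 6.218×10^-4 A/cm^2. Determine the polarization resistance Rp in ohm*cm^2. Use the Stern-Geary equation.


Apply the Stern-Geary equation: Rp = ba*bc / (2.303*icorr*(ba+bc))
ba*bc = 0.086*0.068 = 0.005848
ba+bc = 0.154; 2.303*icorr*(ba+bc) = 2.303*6.218×10^-4*0.154 = 2.2052883×10^-4
Rp = 0.005848 / 2.2052883×10^-4 = 26.5 ohm*cm^2

26.5 ohm*cm^2


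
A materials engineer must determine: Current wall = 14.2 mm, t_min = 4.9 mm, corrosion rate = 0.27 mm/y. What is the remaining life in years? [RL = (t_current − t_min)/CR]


Apply the remaining-life relation: RL = (t_current − t_min) / CR
RL = (14.2 − 4.9) / 0.27 = 9.3 / 0.27 = 34.4 years

34.4 years


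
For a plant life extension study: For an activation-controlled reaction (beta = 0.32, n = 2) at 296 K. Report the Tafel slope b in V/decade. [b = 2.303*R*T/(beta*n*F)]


Apply the Tafel slope relation: b = 2.303*R*T/(beta*n*F)
Numerator: 2.303 * 8.314 * 296 = 5667.55
Denominator: 0.32 * 2 * 96485 = 61750.4
b = 5667.55 / 61750.4 = 0.0918 V/decade

0.0918 V/decade


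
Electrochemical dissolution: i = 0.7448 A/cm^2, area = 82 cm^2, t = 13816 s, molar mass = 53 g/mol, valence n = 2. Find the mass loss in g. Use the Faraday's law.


Apply Faraday's law: m = i*A*t*M / (n*F)
Total charge passed Q = i*A*t = 0.7448*82*13816 = 843792.8576 C
m = Q*M/(n*F) = 843792.8576*53/(2*96485) = 231.751 g

231.751 g


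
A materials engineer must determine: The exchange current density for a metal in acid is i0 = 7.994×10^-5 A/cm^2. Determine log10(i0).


i0 = 7.994×10^-5 A/cm^2
log10(i0) = -4.097

-4.097


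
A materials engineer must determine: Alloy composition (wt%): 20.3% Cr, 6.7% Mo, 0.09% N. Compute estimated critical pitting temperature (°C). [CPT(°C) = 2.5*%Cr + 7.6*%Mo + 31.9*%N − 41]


Apply the ASTM G48 empirical CPT estimate: CPT(°C) = 2.5*%Cr + 7.6*%Mo + 31.9*%N − 41
2.5*20.3 = 50.75; 7.6*6.7 = 50.92; 31.9*0.09 = 2.871
CPT = 50.75 + 50.92 + 2.871 − 41 = 63.541 °C
Rounded to 0.1 °C: CPT ≈ 63.5 °C

63.5 °C


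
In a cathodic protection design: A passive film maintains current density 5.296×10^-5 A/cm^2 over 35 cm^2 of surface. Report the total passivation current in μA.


I = i_pass * A, then convert A → μA (×10^6)
I = 5.296×10^-5 * 35 * 10^6 = 1853.6 μA

1853.6 μA


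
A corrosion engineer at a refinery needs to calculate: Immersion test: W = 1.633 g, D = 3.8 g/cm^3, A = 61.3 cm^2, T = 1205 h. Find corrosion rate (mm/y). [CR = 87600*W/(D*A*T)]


Apply the mm/y weight-loss relation: CR = 87600 * W / (D * A * T)
Numerator: 87600 * 1.633 = 143050.8
Denominator: 3.8 * 61.3 * 1205 = 280692.7
CR = 143050.8 / 280692.7 = 0.509635 mm/y

0.509635 mm/y


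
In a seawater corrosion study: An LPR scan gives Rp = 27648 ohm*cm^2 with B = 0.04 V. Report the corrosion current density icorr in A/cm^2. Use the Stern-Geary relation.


Apply the Stern-Geary relation: icorr = B / Rp
icorr = 0.04 / 27648 = 1.447×10^-6 A/cm^2

1.447×10^-6 A/cm^2


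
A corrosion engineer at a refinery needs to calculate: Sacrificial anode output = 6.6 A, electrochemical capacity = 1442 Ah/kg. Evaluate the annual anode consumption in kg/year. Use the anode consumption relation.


Annual consumption = current * hours per year / capacity
Rate = 6.6 * 8760 / 1442 = 40.1 kg/year

40.1 kg/year


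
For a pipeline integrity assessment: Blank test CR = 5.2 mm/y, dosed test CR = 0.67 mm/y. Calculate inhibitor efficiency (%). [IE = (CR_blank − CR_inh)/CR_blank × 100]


Apply the inhibitor-efficiency definition: IE = (CR_blank − CR_inh)/CR_blank × 100
IE = (5.2 − 0.67) / 5.2 × 100
IE = 4.53 / 5.2 × 100 = 87.1 %

87.1 %


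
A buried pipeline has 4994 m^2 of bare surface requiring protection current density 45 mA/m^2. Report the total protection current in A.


I = area * current density, then convert mA → A (÷1000)
I = 4994 * 45 / 1000 = 224.73 A

224.73 A


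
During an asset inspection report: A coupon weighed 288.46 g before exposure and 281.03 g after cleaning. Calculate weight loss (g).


Weight loss = initial − final
WL = 288.46 − 281.03 = 7.43 g

7.43 g


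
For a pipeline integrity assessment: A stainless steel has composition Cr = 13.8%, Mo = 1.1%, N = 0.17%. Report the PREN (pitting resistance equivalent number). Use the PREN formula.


Apply the PREN formula: PREN = Cr + 3.3*Mo + 16*N
PREN = 13.8 + 3.3*1.1 + 16*0.17
PREN = 13.8 + 3.63 + 2.72 = 20.15

20.15


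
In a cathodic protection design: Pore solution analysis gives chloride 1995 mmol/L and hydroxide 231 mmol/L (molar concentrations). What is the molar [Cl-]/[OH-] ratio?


Threshold parameter = [Cl-] / [OH-] (molar basis; both in mmol/L, so units cancel)
Ratio = 1995 / 231 = 8.64

8.64


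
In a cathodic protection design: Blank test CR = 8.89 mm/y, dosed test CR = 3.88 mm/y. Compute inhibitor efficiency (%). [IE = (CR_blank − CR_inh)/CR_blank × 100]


Apply the inhibitor-efficiency definition: IE = (CR_blank − CR_inh)/CR_blank × 100
IE = (8.89 − 3.88) / 8.89 × 100
IE = 5.01 / 8.89 × 100 = 56.4 %

56.4 %


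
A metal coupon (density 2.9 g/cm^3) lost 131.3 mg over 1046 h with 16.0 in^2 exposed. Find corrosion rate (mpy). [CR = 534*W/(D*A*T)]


Apply the mpy weight-loss relation: CR = 534 * W / (D * A * T)
Numerator: 534 * 131.3 = 70114.2
Denominator: 2.9 * 16.0 * 1046 = 48534.4
CR = 70114.2 / 48534.4 = 1.445 mpy

1.445 mpy


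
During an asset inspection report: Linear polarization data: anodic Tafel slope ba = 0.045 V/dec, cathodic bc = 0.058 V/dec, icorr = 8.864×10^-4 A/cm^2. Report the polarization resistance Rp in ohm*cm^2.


Apply the Stern-Geary equation: Rp = ba*bc / (2.303*icorr*(ba+bc))
ba*bc = 0.045*0.058 = 0.00261
ba+bc = 0.103; 2.303*icorr*(ba+bc) = 2.303*8.864×10^-4*0.103 = 2.1026206×10^-4
Rp = 0.00261 / 2.1026206×10^-4 = 12.4 ohm*cm^2

12.4 ohm*cm^2


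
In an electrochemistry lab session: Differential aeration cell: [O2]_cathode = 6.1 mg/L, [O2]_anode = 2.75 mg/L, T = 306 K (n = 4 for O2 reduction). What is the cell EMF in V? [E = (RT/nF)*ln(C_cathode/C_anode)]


Apply the Nernst concentration-cell relation: E = (RT/nF)*ln(C_cathode/C_anode)
RT/nF = 8.314*306/(4*96485) = 0.00659192 V
ln(6.1/2.75) = 0.79669
E = 0.00659192 * 0.79669 = 0.00525 V

0.00525 V


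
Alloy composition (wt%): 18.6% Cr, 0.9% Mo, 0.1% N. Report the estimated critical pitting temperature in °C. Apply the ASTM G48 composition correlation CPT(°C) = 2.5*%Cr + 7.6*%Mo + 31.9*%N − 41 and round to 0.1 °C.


Apply the ASTM G48 empirical CPT estimate: CPT(°C) = 2.5*%Cr + 7.6*%Mo + 31.9*%N − 41
2.5*18.6 = 46.5; 7.6*0.9 = 6.84; 31.9*0.1 = 3.19
CPT = 46.5 + 6.84 + 3.19 − 41 = 15.53 °C
Rounded to 0.1 °C: CPT ≈ 15.5 °C

15.5 °C


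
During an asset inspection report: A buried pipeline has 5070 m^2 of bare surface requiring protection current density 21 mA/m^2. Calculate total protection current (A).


I = area * current density, then convert mA → A (÷1000)
I = 5070 * 21 / 1000 = 106.47 A

106.47 A


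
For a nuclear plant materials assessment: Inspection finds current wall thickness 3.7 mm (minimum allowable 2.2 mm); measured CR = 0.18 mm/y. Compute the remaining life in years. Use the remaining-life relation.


Apply the remaining-life relation: RL = (t_current − t_min) / CR
RL = (3.7 − 2.2) / 0.18 = 1.5 / 0.18 = 8.3 years

8.3 years


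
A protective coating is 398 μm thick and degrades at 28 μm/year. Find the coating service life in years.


Service life = thickness / degradation rate
Life = 398 / 28 = 14.2 years

14.2 years


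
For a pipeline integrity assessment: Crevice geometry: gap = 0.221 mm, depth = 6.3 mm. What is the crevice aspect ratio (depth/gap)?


Aspect ratio = depth / gap
Ratio = 6.3 / 0.221 = 28.5

28.5


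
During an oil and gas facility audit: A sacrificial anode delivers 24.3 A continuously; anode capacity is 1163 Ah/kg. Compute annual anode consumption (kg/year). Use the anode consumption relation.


Annual consumption = current * hours per year / capacity
Rate = 24.3 * 8760 / 1163 = 183.0 kg/year

183.0 kg/year


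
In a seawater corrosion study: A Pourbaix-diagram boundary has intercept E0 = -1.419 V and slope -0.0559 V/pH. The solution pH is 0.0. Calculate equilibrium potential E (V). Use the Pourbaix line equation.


Apply the Pourbaix line equation: E = E0 + slope*pH
E = -1.419 + (-0.0559)*0.0 = -1.419 + (0) = -1.419 V
Rounded to 4 decimal places: E = -1.4190 V

-1.4190 V


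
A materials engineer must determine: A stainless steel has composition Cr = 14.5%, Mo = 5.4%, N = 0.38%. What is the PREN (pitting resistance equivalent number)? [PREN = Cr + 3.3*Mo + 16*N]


Apply the PREN formula: PREN = Cr + 3.3*Mo + 16*N
PREN = 14.5 + 3.3*5.4 + 16*0.38
PREN = 14.5 + 17.82 + 6.08 = 38.4

38.4


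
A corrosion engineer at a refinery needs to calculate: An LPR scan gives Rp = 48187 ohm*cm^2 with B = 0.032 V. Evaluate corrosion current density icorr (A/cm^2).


Apply the Stern-Geary relation: icorr = B / Rp
icorr = 0.032 / 48187 = 6.641×10^-7 A/cm^2

6.641×10^-7 A/cm^2


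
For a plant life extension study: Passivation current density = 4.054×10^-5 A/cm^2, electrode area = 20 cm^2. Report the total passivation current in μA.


I = i_pass * A, then convert A → μA (×10^6)
I = 4.054×10^-5 * 20 * 10^6 = 810.8 μA

810.8 μA


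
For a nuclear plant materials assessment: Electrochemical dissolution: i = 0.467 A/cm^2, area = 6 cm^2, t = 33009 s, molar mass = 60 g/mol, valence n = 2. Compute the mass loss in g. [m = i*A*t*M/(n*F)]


Apply Faraday's law: m = i*A*t*M / (n*F)
Total charge passed Q = i*A*t = 0.467*6*33009 = 92491.218 C
m = Q*M/(n*F) = 92491.218*60/(2*96485) = 28.75822 g

28.75822 g


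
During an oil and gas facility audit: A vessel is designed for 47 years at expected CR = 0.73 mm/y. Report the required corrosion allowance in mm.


Corrosion allowance = CR × design life
CA = 0.73 * 47 = 34.31 mm

34.31 mm


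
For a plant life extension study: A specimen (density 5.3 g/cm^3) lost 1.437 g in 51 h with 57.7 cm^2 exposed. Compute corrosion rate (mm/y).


Apply the mm/y weight-loss relation: CR = 87600 * W / (D * A * T)
Numerator: 87600 * 1.437 = 125881.2
Denominator: 5.3 * 57.7 * 51 = 15596.31
CR = 125881.2 / 15596.31 = 8.0712 mm/y

8.0712 mm/y


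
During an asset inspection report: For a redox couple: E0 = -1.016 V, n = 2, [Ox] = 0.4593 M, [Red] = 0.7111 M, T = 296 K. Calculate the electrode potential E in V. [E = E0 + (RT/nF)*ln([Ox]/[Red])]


Apply the Nernst equation: E = E0 + (RT/nF)*ln([Ox]/[Red])
Step 1: RT/nF = 8.314*296/(2*96485) = 0.01275299 V
Step 2: [Ox]/[Red] = 0.4593/0.7111 = 0.645901
Step 3: ln(0.645901) = -0.437109
Step 4: correction = 0.01275299 * -0.437109 = -0.006 V
E = -1.016 + -0.006 = -1.022 V

-1.022 V


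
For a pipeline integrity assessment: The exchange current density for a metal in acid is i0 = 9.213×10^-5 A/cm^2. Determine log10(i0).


i0 = 9.213×10^-5 A/cm^2
log10(i0) = -4.036

-4.036


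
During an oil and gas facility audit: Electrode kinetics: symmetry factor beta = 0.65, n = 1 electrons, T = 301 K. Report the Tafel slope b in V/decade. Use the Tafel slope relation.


Apply the Tafel slope relation: b = 2.303*R*T/(beta*n*F)
Numerator: 2.303 * 8.314 * 301 = 5763.29
Denominator: 0.65 * 1 * 96485 = 62715.25
b = 5763.29 / 62715.25 = 0.092 V/decade

0.092 V/decade


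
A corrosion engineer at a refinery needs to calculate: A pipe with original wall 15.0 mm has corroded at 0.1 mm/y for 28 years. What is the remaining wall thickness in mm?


Remaining wall = original − CR × time
t = 15.0 − 0.1*28 = 15.0 − 2.8 = 12.2 mm

12.2 mm


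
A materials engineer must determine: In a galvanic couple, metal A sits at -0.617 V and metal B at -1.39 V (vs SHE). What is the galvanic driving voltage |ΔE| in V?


Driving voltage is the absolute potential difference.
|ΔE| = |-0.617 − (-1.39)| = 0.773 V

0.773 V


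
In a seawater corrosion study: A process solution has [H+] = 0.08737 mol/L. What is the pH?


pH = −log10[H+]
pH = −log10(0.08737) = 1.06

1.06


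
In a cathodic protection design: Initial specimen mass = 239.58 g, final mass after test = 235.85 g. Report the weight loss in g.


Weight loss = initial − final
WL = 239.58 − 235.85 = 3.73 g

3.73 g


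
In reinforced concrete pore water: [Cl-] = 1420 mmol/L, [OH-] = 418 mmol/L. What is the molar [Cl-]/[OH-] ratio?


Threshold parameter = [Cl-] / [OH-] (molar basis; both in mmol/L, so units cancel)
Ratio = 1420 / 418 = 3.4

3.4


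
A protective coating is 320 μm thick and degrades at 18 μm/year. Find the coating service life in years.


Service life = thickness / degradation rate
Life = 320 / 18 = 17.8 years

17.8 years


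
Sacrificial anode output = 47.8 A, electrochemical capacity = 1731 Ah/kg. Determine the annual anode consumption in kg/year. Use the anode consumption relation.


Annual consumption = current * hours per year / capacity
Rate = 47.8 * 8760 / 1731 = 241.9 kg/year

241.9 kg/year


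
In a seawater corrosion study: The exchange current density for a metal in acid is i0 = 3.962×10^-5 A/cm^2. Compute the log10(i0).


i0 = 3.962×10^-5 A/cm^2
log10(i0) = -4.402

-4.402


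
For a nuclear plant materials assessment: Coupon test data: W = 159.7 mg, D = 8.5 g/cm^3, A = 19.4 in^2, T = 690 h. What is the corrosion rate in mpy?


Apply the mpy weight-loss relation: CR = 534 * W / (D * A * T)
Numerator: 534 * 159.7 = 85279.8
Denominator: 8.5 * 19.4 * 690 = 113781.0
CR = 85279.8 / 113781.0 = 0.75 mpy

0.75 mpy


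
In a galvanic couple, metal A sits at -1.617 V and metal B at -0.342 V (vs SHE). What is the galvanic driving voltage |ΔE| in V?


Driving voltage is the absolute potential difference.
|ΔE| = |-1.617 − (-0.342)| = 1.275 V

1.275 V


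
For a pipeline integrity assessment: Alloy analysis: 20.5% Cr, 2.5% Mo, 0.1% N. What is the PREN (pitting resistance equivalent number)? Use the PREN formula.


Apply the PREN formula: PREN = Cr + 3.3*Mo + 16*N
PREN = 20.5 + 3.3*2.5 + 16*0.1
PREN = 20.5 + 8.25 + 1.6 = 30.35

30.35


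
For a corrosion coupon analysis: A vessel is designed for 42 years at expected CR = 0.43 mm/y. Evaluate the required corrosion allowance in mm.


Corrosion allowance = CR × design life
CA = 0.43 * 42 = 18.06 mm

18.06 mm


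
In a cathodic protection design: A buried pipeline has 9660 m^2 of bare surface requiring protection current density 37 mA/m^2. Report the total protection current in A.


I = area * current density, then convert mA → A (÷1000)
I = 9660 * 37 / 1000 = 357.42 A

357.42 A


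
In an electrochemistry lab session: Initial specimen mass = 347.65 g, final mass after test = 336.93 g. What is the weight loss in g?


Weight loss = initial − final
WL = 347.65 − 336.93 = 10.72 g

10.72 g


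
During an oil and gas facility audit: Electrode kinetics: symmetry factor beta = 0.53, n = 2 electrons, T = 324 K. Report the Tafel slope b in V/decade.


Apply the Tafel slope relation: b = 2.303*R*T/(beta*n*F)
Numerator: 2.303 * 8.314 * 324 = 6203.67
Denominator: 0.53 * 2 * 96485 = 102274.1
b = 6203.67 / 102274.1 = 0.0607 V/decade

0.0607 V/decade


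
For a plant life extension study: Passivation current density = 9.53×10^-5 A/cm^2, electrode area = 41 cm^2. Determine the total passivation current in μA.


I = i_pass * A, then convert A → μA (×10^6)
I = 9.53×10^-5 * 41 * 10^6 = 3907.3 μA

3907.3 μA


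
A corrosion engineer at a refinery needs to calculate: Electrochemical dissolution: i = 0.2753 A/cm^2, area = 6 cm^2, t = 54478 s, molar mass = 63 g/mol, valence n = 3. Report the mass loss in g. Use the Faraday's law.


Apply Faraday's law: m = i*A*t*M / (n*F)
Total charge passed Q = i*A*t = 0.2753*6*54478 = 89986.7604 C
m = Q*M/(n*F) = 89986.7604*63/(3*96485) = 19.58566 g

19.58566 g


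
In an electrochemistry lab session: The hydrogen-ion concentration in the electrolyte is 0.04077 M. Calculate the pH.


pH = −log10[H+]
pH = −log10(0.04077) = 1.39

1.39
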